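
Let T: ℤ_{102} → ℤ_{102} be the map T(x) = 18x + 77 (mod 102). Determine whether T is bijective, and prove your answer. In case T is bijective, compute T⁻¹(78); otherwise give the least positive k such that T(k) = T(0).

17

We have gcd(18, 102) = 6 > 1. Taking a = 0 and b = 17: T(0) = 77 and T(17) = 18·17 + 77 = 383 ≡ 77 (mod 102).
So T(0) = T(17) while 0 ≠ 17, hence T is not injective, hence not bijective.
Since T is not bijective, we find the least positive k with T(k) = T(0): this means 18k ≡ 0 (mod 102), i.e. 102 ∣ 18k. Since gcd(18, 102) = 6, dividing through by 6 this holds exactly when 17 ∣ 3k, and as gcd(3, 17) = 1, exactly when 17 ∣ k.
The smallest positive such k is 17.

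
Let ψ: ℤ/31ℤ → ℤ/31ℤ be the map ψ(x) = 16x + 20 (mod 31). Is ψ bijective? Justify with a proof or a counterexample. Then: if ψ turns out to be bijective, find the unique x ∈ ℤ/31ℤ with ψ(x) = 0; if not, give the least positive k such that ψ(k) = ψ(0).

If ψ(u) = ψ(v), then 16u ≡ 16v (mod 31). Because gcd(16, 31) = 1, we may cancel 16 to get u ≡ v (mod 31).
We now compute 16⁻¹ mod 31 explicitly. Euclid's algorithm: 31 = 1·16 + 15, 16 = 1·15 + 1; back-substituting gives 1 = 2·16 − 1·31, so 16⁻¹ ≡ 2 (mod 31).
Then y ↦ 2(y − 20) is a two-sided inverse to ψ, so every y ∈ ℤ/31ℤ has a preimage.
Thus ψ is bijective.
Since ψ is bijective, we find ψ⁻¹(0): we need 16x ≡ 0 − 20 ≡ 11 (mod 31). Using 16⁻¹ = 2: x ≡ 2·11 = 22, so x = 22.
Check: ψ(22) = 16·22 + 20 = 372 = 12·31 + 0 ≡ 0 (mod 31).

22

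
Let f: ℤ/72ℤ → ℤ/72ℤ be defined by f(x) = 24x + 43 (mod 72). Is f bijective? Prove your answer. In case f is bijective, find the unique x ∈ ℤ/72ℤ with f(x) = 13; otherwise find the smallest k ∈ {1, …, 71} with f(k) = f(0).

3

We have gcd(24, 72) = 24 > 1. Taking s = 0 and t = 3: f(0) = 43 and f(3) = 24·3 + 43 = 115 ≡ 43 (mod 72).
So f(0) = f(3) while 0 ≠ 3, therefore f is not injective, hence not bijective.
Since f is not bijective, we find the least positive k with f(k) = f(0): this means 24k ≡ 0 (mod 72), i.e. 72 ∣ 24k. Since gcd(24, 72) = 24, dividing through by 24 this holds exactly when 3 ∣ k.
The smallest positive such k is 3.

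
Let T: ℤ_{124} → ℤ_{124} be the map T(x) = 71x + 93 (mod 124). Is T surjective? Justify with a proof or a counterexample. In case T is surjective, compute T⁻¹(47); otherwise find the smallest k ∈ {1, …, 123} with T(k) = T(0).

50

Since gcd(71, 124) = 1, 71 is invertible modulo 124. Euclid's algorithm: 124 = 1·71 + 53, 71 = 1·53 + 18, 53 = 2·18 + 17, 18 = 1·17 + 1; back-substituting gives 1 = 7·71 − 4·124, so 71⁻¹ ≡ 7 (mod 124).
Then y ↦ 7(y − 93) is a two-sided inverse to T, so every y ∈ ℤ_{124} has a preimage.
Hence T is surjective.
Since T is surjective, we compute T⁻¹(47): solve 71x + 93 ≡ 47 (mod 124), i.e. 71x ≡ 78 (mod 124).
Multiplying by 71⁻¹ = 7 gives x ≡ 7·78 = 546 = 4·124 + 50 ≡ 50 (mod 124).
Check: T(50) = 71·50 + 93 = 3643 = 29·124 + 47 ≡ 47 (mod 124).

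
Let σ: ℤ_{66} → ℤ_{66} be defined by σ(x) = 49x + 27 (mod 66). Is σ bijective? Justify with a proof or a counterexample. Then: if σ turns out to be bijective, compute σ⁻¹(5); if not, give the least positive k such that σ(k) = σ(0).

Suppose σ(a) = σ(b) in ℤ_{66}. Then 49a + 27 ≡ 49b + 27 (mod 66), so 49(a − b) ≡ 0 (mod 66).
Since gcd(49, 66) = 1, 49 is invertible modulo 66, therefore a − b ≡ 0 (mod 66), i.e. a = b.
We now compute 49⁻¹ mod 66 explicitly. Euclid's algorithm: 66 = 1·49 + 17, 49 = 2·17 + 15, 17 = 1·15 + 2, 15 = 7·2 + 1; back-substituting gives 1 = 31·49 − 23·66, so 49⁻¹ ≡ 31 (mod 66).
Then y ↦ 31(y − 27) is a two-sided inverse to σ, so every y ∈ ℤ_{66} has a preimage.
Hence σ is bijective.
Since σ is bijective, we find σ⁻¹(5): we need 49x ≡ 5 − 27 ≡ 44 (mod 66). Using 49⁻¹ = 31: x ≡ 31·44 = 1364 = 20·66 + 44, so x = 44.
Check: σ(44) = 49·44 + 27 = 2183 = 33·66 + 5 ≡ 5 (mod 66).

44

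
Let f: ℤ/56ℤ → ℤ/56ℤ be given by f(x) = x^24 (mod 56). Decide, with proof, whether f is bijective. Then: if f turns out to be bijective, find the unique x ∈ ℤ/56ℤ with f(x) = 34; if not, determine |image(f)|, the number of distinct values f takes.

4

f(1) = 1^24 = 1.
f(3): Repeated squaring mod 56: 3^1 ≡ 3, 3^2 ≡ 3² = 9, 3^4 ≡ 9² = 81 ≡ 25, 3^8 ≡ 25² = 625 ≡ 9, 3^16 ≡ 9² = 81 ≡ 25. Since 24 = 16 + 8, 3^24 ≡ 25·9: 25·9 = 225 ≡ 1. So 3^24 ≡ 1 (mod 56).
So f(1) = f(3) = 1 while 1 ≠ 3, so f is not injective, hence not bijective.
Since f is not bijective, we determine |image(f)|. Computing x^24 mod 56 for each x (by repeated squaring, reducing mod 56 at every step), the values f(0), f(1), …, f(55) are: 0, 1, 8, 1, 8, 1, 8, 49, 8, 1, 8, 1, 8, 1, 0, 1, 8, 1, 8, 1, 8, 49, 8, 1, 8, 1, 8, 1, 0, 1, 8, 1, 8, 1, 8, 49, 8, 1, 8, 1, 8, 1, 0, 1, 8, 1, 8, 1, 8, 49, 8, 1, 8, 1, 8, 1.
The distinct values are {0, 1, 8, 49}; there are 4 of them.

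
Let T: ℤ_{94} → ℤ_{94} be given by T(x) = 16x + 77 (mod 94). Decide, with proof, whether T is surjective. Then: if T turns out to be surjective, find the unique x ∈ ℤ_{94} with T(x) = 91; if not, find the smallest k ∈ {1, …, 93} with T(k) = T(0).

Since gcd(16, 94) = 2, we have 16x ≡ 0 (mod 2) for all x, so T(x) ≡ 1 (mod 2).
But 0 ≢ 1 (mod 2), so 0 ∈ ℤ_{94} has no preimage. Therefore T is not surjective.
Since T is not surjective, we find the least positive k with T(k) = T(0): this means 16k ≡ 0 (mod 94), i.e. 94 ∣ 16k. Since gcd(16, 94) = 2, dividing through by 2 this holds exactly when 47 ∣ 8k, and as gcd(8, 47) = 1, exactly when 47 ∣ k.
The smallest positive such k is 47.

47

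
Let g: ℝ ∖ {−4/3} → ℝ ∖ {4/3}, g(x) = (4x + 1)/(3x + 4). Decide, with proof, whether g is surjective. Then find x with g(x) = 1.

3

For any y ≠ 4/3, solving y(3x + 4) = 4x + 1 for x gives a well-defined x ≠ −4/3. So g is surjective.
Solving g(x) = 1: cross-multiplying gives 4x + 1 = 1(3x + 4), which rearranges to 1x = 3, so x = 3.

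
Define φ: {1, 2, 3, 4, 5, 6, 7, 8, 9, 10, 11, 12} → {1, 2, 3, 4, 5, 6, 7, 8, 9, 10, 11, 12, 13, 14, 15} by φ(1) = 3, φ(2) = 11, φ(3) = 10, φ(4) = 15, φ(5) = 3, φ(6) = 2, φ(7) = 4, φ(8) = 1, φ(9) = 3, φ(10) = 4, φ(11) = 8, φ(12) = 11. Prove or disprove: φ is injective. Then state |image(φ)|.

φ(1) = 3 = φ(5) with 1 ≠ 5, so φ is not injective.
The image of φ is {1, 2, 3, 4, 8, 10, 11, 15}, which has 8 elements.

8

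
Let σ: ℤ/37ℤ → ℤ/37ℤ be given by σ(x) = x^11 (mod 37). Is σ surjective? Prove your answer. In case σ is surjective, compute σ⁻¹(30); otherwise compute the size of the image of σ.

28

Since 37 is prime, the nonzero elements of ℤ/37ℤ form a cyclic group of order 36.
As gcd(11, 36) = 1, raising to the 11th power is a bijection on this group: if u^11 ≡ v^11 then (uv^{−1})^11 = 1, and the only element of order dividing gcd(11, 36) = 1 is 1, so u = v.
With σ(0) = 0 this makes σ injective on all of ℤ/37ℤ, hence bijective (finite equal-size domain and codomain). In particular σ is surjective.
Since σ is surjective, we find the preimage of 30. The inverse of x ↦ x^11 on (ℤ/37ℤ)^× is x ↦ x^23, because 11·23 = 253 = 7·36 + 1 ≡ 1 (mod 36) and x^{36} = 1 for x ≠ 0 (Fermat). So σ⁻¹(30) = 30^23 mod 37.
Repeated squaring mod 37: 30^1 ≡ 30, 30^2 ≡ 30² = 900 ≡ 12, 30^4 ≡ 12² = 144 ≡ 33, 30^8 ≡ 33² = 1089 ≡ 16, 30^16 ≡ 16² = 256 ≡ 34. Since 23 = 16 + 4 + 2 + 1, 30^23 ≡ 34·33·12·30: 34·33 = 1122 ≡ 12, then 12·12 = 144 ≡ 33, then 33·30 = 990 ≡ 28. So 30^23 ≡ 28 (mod 37).
Hence σ⁻¹(30) = 28.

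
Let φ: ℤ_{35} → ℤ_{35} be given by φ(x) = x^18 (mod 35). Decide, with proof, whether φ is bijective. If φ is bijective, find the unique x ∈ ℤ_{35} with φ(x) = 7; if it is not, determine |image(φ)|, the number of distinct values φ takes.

6

φ(2): Repeated squaring mod 35: 2^1 ≡ 2, 2^2 ≡ 2² = 4, 2^4 ≡ 4² = 16, 2^8 ≡ 16² = 256 ≡ 11, 2^16 ≡ 11² = 121 ≡ 16. Since 18 = 16 + 2, 2^18 ≡ 16·4: 16·4 = 64 ≡ 29. So 2^18 ≡ 29 (mod 35).
φ(3): Repeated squaring mod 35: 3^1 ≡ 3, 3^2 ≡ 3² = 9, 3^4 ≡ 9² = 81 ≡ 11, 3^8 ≡ 11² = 121 ≡ 16, 3^16 ≡ 16² = 256 ≡ 11. Since 18 = 16 + 2, 3^18 ≡ 11·9: 11·9 = 99 ≡ 29. So 3^18 ≡ 29 (mod 35).
So φ(2) = φ(3) = 29 while 2 ≠ 3, therefore φ is not injective, hence not bijective.
Since φ is not bijective, we determine |image(φ)|. Computing x^18 mod 35 for each x (by repeated squaring, reducing mod 35 at every step), the values φ(0), φ(1), …, φ(34) are: 0, 1, 29, 29, 1, 15, 1, 14, 29, 1, 15, 1, 29, 29, 21, 15, 1, 29, 29, 1, 15, 21, 29, 29, 1, 15, 1, 29, 14, 1, 15, 1, 29, 29, 1.
The distinct values are {0, 1, 14, 15, 21, 29}; there are 6 of them.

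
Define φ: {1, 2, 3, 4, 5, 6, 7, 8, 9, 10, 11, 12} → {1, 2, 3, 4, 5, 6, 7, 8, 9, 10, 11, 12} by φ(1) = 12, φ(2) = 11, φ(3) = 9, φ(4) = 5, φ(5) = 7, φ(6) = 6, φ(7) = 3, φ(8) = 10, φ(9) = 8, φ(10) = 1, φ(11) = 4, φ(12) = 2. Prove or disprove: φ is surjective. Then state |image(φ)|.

Every element of the codomain has a preimage: 1 = φ(10), 2 = φ(12), 3 = φ(7), 4 = φ(11), 5 = φ(4), 6 = φ(6), 7 = φ(5), 8 = φ(9), 9 = φ(3), 10 = φ(8), 11 = φ(2), 12 = φ(1).
Therefore φ is surjective.
The image of φ is {1, 2, 3, 4, 5, 6, 7, 8, 9, 10, 11, 12}, which has 12 elements.

12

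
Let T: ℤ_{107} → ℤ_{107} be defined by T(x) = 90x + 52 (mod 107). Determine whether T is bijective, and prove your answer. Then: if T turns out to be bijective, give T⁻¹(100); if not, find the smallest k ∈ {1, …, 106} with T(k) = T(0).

79

Suppose T(x_1) = T(x_2) in ℤ_{107}. Then 90x_1 + 52 ≡ 90x_2 + 52 (mod 107), so 90(x_1 − x_2) ≡ 0 (mod 107).
Since gcd(90, 107) = 1, 90 is invertible modulo 107, therefore x_1 − x_2 ≡ 0 (mod 107), i.e. x_1 = x_2.
We now compute 90⁻¹ mod 107 explicitly. Euclid's algorithm: 107 = 1·90 + 17, 90 = 5·17 + 5, 17 = 3·5 + 2, 5 = 2·2 + 1; back-substituting gives 1 = 44·90 − 37·107, so 90⁻¹ ≡ 44 (mod 107).
Then y ↦ 44(y − 52) is a two-sided inverse to T, so every y ∈ ℤ_{107} has a preimage.
Thus T is bijective.
Since T is bijective, we find T⁻¹(100): we need 90x ≡ 100 − 52 ≡ 48 (mod 107). Using 90⁻¹ = 44: x ≡ 44·48 = 2112 = 19·107 + 79, so x = 79.
Check: T(79) = 90·79 + 52 = 7162 = 66·107 + 100 ≡ 100 (mod 107).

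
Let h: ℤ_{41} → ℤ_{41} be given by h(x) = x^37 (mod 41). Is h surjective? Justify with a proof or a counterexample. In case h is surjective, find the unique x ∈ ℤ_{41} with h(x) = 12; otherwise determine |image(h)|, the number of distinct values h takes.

Since 41 is prime, the nonzero elements of ℤ_{41} form a cyclic group of order 40.
As gcd(37, 40) = 1, raising to the 37th power is a bijection on this group: if x_1^37 ≡ x_2^37 then (x_1x_2^{−1})^37 = 1, and the only element of order dividing gcd(37, 40) = 1 is 1, so x_1 = x_2.
With h(0) = 0 this makes h injective on all of ℤ_{41}, hence bijective (finite equal-size domain and codomain). In particular h is surjective.
Since h is surjective, we find the preimage of 12. The inverse of x ↦ x^37 on (ℤ_{41})^× is x ↦ x^13, because 37·13 = 481 = 12·40 + 1 ≡ 1 (mod 40) and x^{40} = 1 for x ≠ 0 (Fermat). So h⁻¹(12) = 12^13 mod 41.
Repeated squaring mod 41: 12^1 ≡ 12, 12^2 ≡ 12² = 144 ≡ 21, 12^4 ≡ 21² = 441 ≡ 31, 12^8 ≡ 31² = 961 ≡ 18. Since 13 = 8 + 4 + 1, 12^13 ≡ 18·31·12: 18·31 = 558 ≡ 25, then 25·12 = 300 ≡ 13. So 12^13 ≡ 13 (mod 41).
Hence h⁻¹(12) = 13.

13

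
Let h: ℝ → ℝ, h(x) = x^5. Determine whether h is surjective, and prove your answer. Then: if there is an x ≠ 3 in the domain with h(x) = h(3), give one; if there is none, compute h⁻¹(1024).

4

For any y ∈ ℝ, x = y^{1/5} ∈ ℝ gives h(x) = y, so h is surjective.
Since x ↦ x^5 is strictly increasing on ℝ, it is injective there, so no x ≠ 3 in the domain has h(x) = h(3). We therefore compute h⁻¹(1024) = 1024^{1/5} = 4 (indeed 4^5 = 1024).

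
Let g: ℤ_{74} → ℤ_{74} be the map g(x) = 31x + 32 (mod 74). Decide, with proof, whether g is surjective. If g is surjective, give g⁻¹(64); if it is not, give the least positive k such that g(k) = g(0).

Since gcd(31, 74) = 1, 31 is invertible modulo 74. Euclid's algorithm: 74 = 2·31 + 12, 31 = 2·12 + 7, 12 = 1·7 + 5, 7 = 1·5 + 2, 5 = 2·2 + 1; back-substituting gives 1 = 43·31 − 18·74, so 31⁻¹ ≡ 43 (mod 74).
For any y ∈ ℤ_{74}, x = 43(y − 32) mod 74 satisfies g(x) = 31·43(y − 32) + 32 ≡ y (since 31·43 ≡ 1 mod 74). So every y has a preimage.
Thus g is surjective.
Since g is surjective, we compute g⁻¹(64): solve 31x + 32 ≡ 64 (mod 74), i.e. 31x ≡ 32 (mod 74).
Multiplying by 31⁻¹ = 43 gives x ≡ 43·32 = 1376 = 18·74 + 44 ≡ 44 (mod 74).
Check: g(44) = 31·44 + 32 = 1396 = 18·74 + 64 ≡ 64 (mod 74).

44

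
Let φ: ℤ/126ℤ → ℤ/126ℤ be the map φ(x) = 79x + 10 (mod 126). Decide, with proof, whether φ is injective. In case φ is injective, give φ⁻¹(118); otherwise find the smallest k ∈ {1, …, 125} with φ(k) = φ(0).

54

If φ(u) = φ(v), then 79u ≡ 79v (mod 126). Because gcd(79, 126) = 1, we may cancel 79 to get u ≡ v (mod 126).
Hence φ is injective.
We now compute 79⁻¹ mod 126 explicitly. Euclid's algorithm: 126 = 1·79 + 47, 79 = 1·47 + 32, 47 = 1·32 + 15, 32 = 2·15 + 2, 15 = 7·2 + 1; back-substituting gives 1 = 67·79 − 42·126, so 79⁻¹ ≡ 67 (mod 126).
Since φ is injective, we compute φ⁻¹(118): solve 79x + 10 ≡ 118 (mod 126), i.e. 79x ≡ 108 (mod 126).
Multiplying by 79⁻¹ = 67 gives x ≡ 67·108 = 7236 = 57·126 + 54 ≡ 54 (mod 126).
Check: φ(54) = 79·54 + 10 = 4276 = 33·126 + 118 ≡ 118 (mod 126).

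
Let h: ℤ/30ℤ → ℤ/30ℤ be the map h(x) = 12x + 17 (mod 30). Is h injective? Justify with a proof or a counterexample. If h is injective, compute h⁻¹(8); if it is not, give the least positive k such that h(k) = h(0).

Recall: h is injective when h(s) = h(t) forces s = t.
We have gcd(12, 30) = 6 > 1. Taking s = 0 and t = 5: h(0) = 17 and h(5) = 12·5 + 17 = 77 ≡ 17 (mod 30).
So h(0) = h(5) while 0 ≠ 5, hence h is not injective.
Since h is not injective, we find the least positive k with h(k) = h(0): this means 12k ≡ 0 (mod 30), i.e. 30 ∣ 12k. Since gcd(12, 30) = 6, dividing through by 6 this holds exactly when 5 ∣ 2k, and as gcd(2, 5) = 1, exactly when 5 ∣ k.
The smallest positive such k is 5.

5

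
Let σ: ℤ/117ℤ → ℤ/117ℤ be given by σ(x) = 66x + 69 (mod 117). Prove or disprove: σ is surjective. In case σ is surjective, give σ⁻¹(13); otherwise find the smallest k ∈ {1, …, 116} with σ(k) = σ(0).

By definition, surjectivity means every element of the codomain has a preimage under σ.
Since gcd(66, 117) = 3, we have 66x ≡ 0 (mod 3) for all x, so σ(x) ≡ 0 (mod 3).
But 1 ≢ 0 (mod 3), so 1 ∈ ℤ/117ℤ has no preimage. Thus σ is not surjective.
Since σ is not surjective, we find the least positive k with σ(k) = σ(0): this means 66k ≡ 0 (mod 117), i.e. 117 ∣ 66k. Since gcd(66, 117) = 3, dividing through by 3 this holds exactly when 39 ∣ 22k, and as gcd(22, 39) = 1, exactly when 39 ∣ k.
The smallest positive such k is 39.

39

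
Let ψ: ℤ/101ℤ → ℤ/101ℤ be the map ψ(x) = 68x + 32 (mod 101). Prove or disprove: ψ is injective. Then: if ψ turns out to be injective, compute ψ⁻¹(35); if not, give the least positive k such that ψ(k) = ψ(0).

55

Suppose ψ(a) = ψ(b) in ℤ/101ℤ. Then 68a + 32 ≡ 68b + 32 (mod 101), so 68(a − b) ≡ 0 (mod 101).
Since gcd(68, 101) = 1, 68 is invertible modulo 101, thus a − b ≡ 0 (mod 101), i.e. a = b.
Hence ψ is injective.
We now compute 68⁻¹ mod 101 explicitly. Euclid's algorithm: 101 = 1·68 + 33, 68 = 2·33 + 2, 33 = 16·2 + 1; back-substituting gives 1 = 52·68 − 35·101, so 68⁻¹ ≡ 52 (mod 101).
Since ψ is injective, we find ψ⁻¹(35): we need 68x ≡ 35 − 32 ≡ 3 (mod 101). Using 68⁻¹ = 52: x ≡ 52·3 = 156 = 1·101 + 55, so x = 55.
Check: ψ(55) = 68·55 + 32 = 3772 = 37·101 + 35 ≡ 35 (mod 101).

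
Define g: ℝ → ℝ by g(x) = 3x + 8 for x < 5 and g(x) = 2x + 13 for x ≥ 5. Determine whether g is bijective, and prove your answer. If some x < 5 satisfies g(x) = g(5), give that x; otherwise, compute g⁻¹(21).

Both pieces are strictly increasing (slopes 3 and 2), so each is injective on its own interval.
The left piece maps (−∞, 5) onto (−∞, 23); the right piece maps [5, ∞) onto [23, ∞).
Since 23 = 23, the images partition ℝ: g is injective and surjective, hence bijective.
Because the two images are disjoint, no x < 5 has g(x) = g(5), so we compute g⁻¹(21): 21 lies in (−∞, 23), so solve 3x + 8 = 21: x = (21 − 8)/3 = 13/3.

13/3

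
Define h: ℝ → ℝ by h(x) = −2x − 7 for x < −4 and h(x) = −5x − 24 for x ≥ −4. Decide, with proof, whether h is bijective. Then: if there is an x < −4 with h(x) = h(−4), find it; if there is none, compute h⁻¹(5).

-6

Both pieces are strictly decreasing (slopes −2 and −5), so each is injective on its own interval.
The left piece maps (−∞, −4) onto (1, ∞); the right piece maps [−4, ∞) onto (−∞, −4].
The images leave a gap (1 has no preimage), so h is not surjective, hence not bijective.
Because the two images are disjoint, no x < −4 has h(x) = h(−4), so we compute h⁻¹(5): 5 lies in (1, ∞), so solve −2x − 7 = 5: x = (5 + 7)/(−2) = −6.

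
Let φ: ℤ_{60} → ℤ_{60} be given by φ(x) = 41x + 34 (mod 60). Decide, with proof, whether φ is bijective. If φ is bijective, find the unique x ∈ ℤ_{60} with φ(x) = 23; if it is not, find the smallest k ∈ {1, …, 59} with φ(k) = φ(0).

Recall that φ is injective if φ(u) = φ(v) implies u = v.
If φ(u) = φ(v), then 41u ≡ 41v (mod 60). Because gcd(41, 60) = 1, we may cancel 41 to get u ≡ v (mod 60).
We now compute 41⁻¹ mod 60 explicitly. Euclid's algorithm: 60 = 1·41 + 19, 41 = 2·19 + 3, 19 = 6·3 + 1; back-substituting gives 1 = 41·41 − 28·60, so 41⁻¹ ≡ 41 (mod 60).
Then y ↦ 41(y − 34) is a two-sided inverse to φ, so every y ∈ ℤ_{60} has a preimage.
Thus φ is bijective.
Since φ is bijective, we compute φ⁻¹(23): solve 41x + 34 ≡ 23 (mod 60), i.e. 41x ≡ 49 (mod 60).
Multiplying by 41⁻¹ = 41 gives x ≡ 41·49 = 2009 = 33·60 + 29 ≡ 29 (mod 60).
Check: φ(29) = 41·29 + 34 = 1223 = 20·60 + 23 ≡ 23 (mod 60).

29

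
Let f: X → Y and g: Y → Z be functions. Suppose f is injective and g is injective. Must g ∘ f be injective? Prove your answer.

Suppose (g ∘ f)(s) = (g ∘ f)(t), i.e. g(f(s)) = g(f(t)).
Since g is injective, f(s) = f(t). Since f is injective, s = t. So g ∘ f is injective.

injective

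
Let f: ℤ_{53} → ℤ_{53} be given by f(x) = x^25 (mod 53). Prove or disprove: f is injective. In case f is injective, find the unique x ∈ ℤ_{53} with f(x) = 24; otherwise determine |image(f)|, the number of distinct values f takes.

42

Since 53 is prime, the nonzero elements of ℤ_{53} form a cyclic group of order 52.
As gcd(25, 52) = 1, raising to the 25th power is a bijection on this group: if x_1^25 ≡ x_2^25 then (x_1x_2^{−1})^25 = 1, and the only element of order dividing gcd(25, 52) = 1 is 1, so x_1 = x_2.
With f(0) = 0 this makes f injective on all of ℤ_{53}, hence bijective (finite equal-size domain and codomain). In particular f is injective.
Since f is injective, we find the preimage of 24. The inverse of x ↦ x^25 on (ℤ_{53})^× is x ↦ x^25, because 25·25 = 625 = 12·52 + 1 ≡ 1 (mod 52) and x^{52} = 1 for x ≠ 0 (Fermat). So f⁻¹(24) = 24^25 mod 53.
Repeated squaring mod 53: 24^1 ≡ 24, 24^2 ≡ 24² = 576 ≡ 46, 24^4 ≡ 46² = 2116 ≡ 49, 24^8 ≡ 49² = 2401 ≡ 16, 24^16 ≡ 16² = 256 ≡ 44. Since 25 = 16 + 8 + 1, 24^25 ≡ 44·16·24: 44·16 = 704 ≡ 15, then 15·24 = 360 ≡ 42. So 24^25 ≡ 42 (mod 53).
Hence f⁻¹(24) = 42.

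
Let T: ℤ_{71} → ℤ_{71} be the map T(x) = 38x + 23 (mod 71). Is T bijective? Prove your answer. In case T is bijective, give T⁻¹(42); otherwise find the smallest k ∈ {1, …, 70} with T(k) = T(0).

By definition, injectivity means: for all u, v in the domain, T(u) = T(v) implies u = v.
If T(u) = T(v), then 38u ≡ 38v (mod 71). Because gcd(38, 71) = 1, we may cancel 38 to get u ≡ v (mod 71).
We now compute 38⁻¹ mod 71 explicitly. Euclid's algorithm: 71 = 1·38 + 33, 38 = 1·33 + 5, 33 = 6·5 + 3, 5 = 1·3 + 2, 3 = 1·2 + 1; back-substituting gives 1 = 43·38 − 23·71, so 38⁻¹ ≡ 43 (mod 71).
For any y ∈ ℤ_{71}, x = 43(y − 23) mod 71 satisfies T(x) = 38·43(y − 23) + 23 ≡ y (since 38·43 ≡ 1 mod 71). So every y has a preimage.
Therefore T is bijective.
Since T is bijective, we find T⁻¹(42): we need 38x ≡ 42 − 23 ≡ 19 (mod 71). Using 38⁻¹ = 43: x ≡ 43·19 = 817 = 11·71 + 36, so x = 36.
Check: T(36) = 38·36 + 23 = 1391 = 19·71 + 42 ≡ 42 (mod 71).

36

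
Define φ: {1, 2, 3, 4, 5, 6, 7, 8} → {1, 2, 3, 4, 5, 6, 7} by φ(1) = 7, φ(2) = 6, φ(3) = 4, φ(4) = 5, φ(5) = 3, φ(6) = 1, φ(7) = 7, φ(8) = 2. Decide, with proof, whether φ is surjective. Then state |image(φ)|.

7

Every element of the codomain has a preimage: 1 = φ(6), 2 = φ(8), 3 = φ(5), 4 = φ(3), 5 = φ(4), 6 = φ(2), 7 = φ(1).
So φ is surjective.
The image of φ is {1, 2, 3, 4, 5, 6, 7}, which has 7 elements.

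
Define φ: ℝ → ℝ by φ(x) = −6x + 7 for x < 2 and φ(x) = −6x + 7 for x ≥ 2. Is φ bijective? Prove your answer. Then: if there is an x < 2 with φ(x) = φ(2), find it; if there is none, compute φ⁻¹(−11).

3

Both pieces are strictly decreasing (slopes −6 and −6), so each is injective on its own interval.
The left piece maps (−∞, 2) onto (−5, ∞); the right piece maps [2, ∞) onto (−∞, −5].
Since −5 = −5, the images partition ℝ: φ is injective and surjective, hence bijective.
Because the two images are disjoint, no x < 2 has φ(x) = φ(2), so we compute φ⁻¹(−11): −11 lies in (−∞, −5], so solve −6x + 7 = −11: x = (−11 − 7)/(−6) = 3.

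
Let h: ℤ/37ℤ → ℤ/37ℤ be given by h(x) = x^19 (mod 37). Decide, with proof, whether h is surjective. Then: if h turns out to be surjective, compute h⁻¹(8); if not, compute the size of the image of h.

29

Since 37 is prime, the nonzero elements of ℤ/37ℤ form a cyclic group of order 36.
As gcd(19, 36) = 1, raising to the 19th power is a bijection on this group: if x_1^19 ≡ x_2^19 then (x_1x_2^{−1})^19 = 1, and the only element of order dividing gcd(19, 36) = 1 is 1, so x_1 = x_2.
With h(0) = 0 this makes h injective on all of ℤ/37ℤ, hence bijective (finite equal-size domain and codomain). In particular h is surjective.
Since h is surjective, we find the preimage of 8. The inverse of x ↦ x^19 on (ℤ/37ℤ)^× is x ↦ x^19, because 19·19 = 361 = 10·36 + 1 ≡ 1 (mod 36) and x^{36} = 1 for x ≠ 0 (Fermat). So h⁻¹(8) = 8^19 mod 37.
Repeated squaring mod 37: 8^1 ≡ 8, 8^2 ≡ 8² = 64 ≡ 27, 8^4 ≡ 27² = 729 ≡ 26, 8^8 ≡ 26² = 676 ≡ 10, 8^16 ≡ 10² = 100 ≡ 26. Since 19 = 16 + 2 + 1, 8^19 ≡ 26·27·8: 26·27 = 702 ≡ 36, then 36·8 = 288 ≡ 29. So 8^19 ≡ 29 (mod 37).
Hence h⁻¹(8) = 29.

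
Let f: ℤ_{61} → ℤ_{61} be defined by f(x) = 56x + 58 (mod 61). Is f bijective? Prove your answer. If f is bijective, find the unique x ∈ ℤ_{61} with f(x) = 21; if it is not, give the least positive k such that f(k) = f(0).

If f(a) = f(b), then 56a ≡ 56b (mod 61). Because gcd(56, 61) = 1, we may cancel 56 to get a ≡ b (mod 61).
We now compute 56⁻¹ mod 61 explicitly. Euclid's algorithm: 61 = 1·56 + 5, 56 = 11·5 + 1; back-substituting gives 1 = 12·56 − 11·61, so 56⁻¹ ≡ 12 (mod 61).
Then y ↦ 12(y − 58) is a two-sided inverse to f, so every y ∈ ℤ_{61} has a preimage.
Hence f is bijective.
Since f is bijective, we find f⁻¹(21): we need 56x ≡ 21 − 58 ≡ 24 (mod 61). Using 56⁻¹ = 12: x ≡ 12·24 = 288 = 4·61 + 44, so x = 44.
Check: f(44) = 56·44 + 58 = 2522 = 41·61 + 21 ≡ 21 (mod 61).

44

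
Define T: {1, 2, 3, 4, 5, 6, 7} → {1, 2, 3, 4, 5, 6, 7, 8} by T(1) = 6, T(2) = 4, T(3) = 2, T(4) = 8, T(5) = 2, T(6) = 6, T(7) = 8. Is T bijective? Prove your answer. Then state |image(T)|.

4

T(3) = 2 = T(5) with 3 ≠ 5, so T is not injective, hence not bijective.
The image of T is {2, 4, 6, 8}, which has 4 elements.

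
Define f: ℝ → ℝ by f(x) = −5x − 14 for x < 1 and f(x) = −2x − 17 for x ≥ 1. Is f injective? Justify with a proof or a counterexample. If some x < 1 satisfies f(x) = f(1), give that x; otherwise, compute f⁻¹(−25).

Both pieces are strictly decreasing (slopes −5 and −2), so each is injective on its own interval.
The left piece maps (−∞, 1) onto (−19, ∞); the right piece maps [1, ∞) onto (−∞, −19].
These images are disjoint, so no value is attained by both pieces. So f is injective.
Because the two images are disjoint, no x < 1 has f(x) = f(1), so we compute f⁻¹(−25): −25 lies in (−∞, −19], so solve −2x − 17 = −25: x = (−25 + 17)/(−2) = 4.

4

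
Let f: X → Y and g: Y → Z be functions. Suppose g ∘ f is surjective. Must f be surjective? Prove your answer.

No. Take X = {0, 1}, Y = {0, 1, 2, 3}, Z = {0}, f(a) = 0 for every a ∈ X, and g(b) = 0 for every b ∈ Y.
Then g ∘ f is surjective onto {0}, but 3 ∈ Y has no preimage under f, so f is not surjective.

not surjective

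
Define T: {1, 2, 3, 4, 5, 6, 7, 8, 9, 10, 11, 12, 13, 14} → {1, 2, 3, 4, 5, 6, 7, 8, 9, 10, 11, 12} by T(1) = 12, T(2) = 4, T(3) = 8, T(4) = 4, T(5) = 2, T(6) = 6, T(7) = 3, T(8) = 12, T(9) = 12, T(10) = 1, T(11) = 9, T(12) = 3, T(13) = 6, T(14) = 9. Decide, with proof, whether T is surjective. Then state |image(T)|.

No element maps to 5, so T is not surjective.
The image of T is {1, 2, 3, 4, 6, 8, 9, 12}, which has 8 elements.

8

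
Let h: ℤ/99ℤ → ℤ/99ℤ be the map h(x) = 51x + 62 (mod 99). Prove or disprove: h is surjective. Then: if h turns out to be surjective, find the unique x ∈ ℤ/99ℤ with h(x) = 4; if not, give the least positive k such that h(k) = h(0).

Recall that surjectivity means every element of the codomain has a preimage under h.
Since gcd(51, 99) = 3, we have 51x ≡ 0 (mod 3) for all x, so h(x) ≡ 2 (mod 3).
But 0 ≢ 2 (mod 3), so 0 ∈ ℤ/99ℤ has no preimage. Therefore h is not surjective.
Since h is not surjective, we find the least positive k with h(k) = h(0): this means 51k ≡ 0 (mod 99), i.e. 99 ∣ 51k. Since gcd(51, 99) = 3, dividing through by 3 this holds exactly when 33 ∣ 17k, and as gcd(17, 33) = 1, exactly when 33 ∣ k.
The smallest positive such k is 33.

33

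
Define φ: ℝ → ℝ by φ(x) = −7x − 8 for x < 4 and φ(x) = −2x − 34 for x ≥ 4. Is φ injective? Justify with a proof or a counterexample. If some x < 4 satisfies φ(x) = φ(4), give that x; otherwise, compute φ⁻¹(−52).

9

Both pieces are strictly decreasing (slopes −7 and −2), so each is injective on its own interval.
The left piece maps (−∞, 4) onto (−36, ∞); the right piece maps [4, ∞) onto (−∞, −42].
These images are disjoint, so no value is attained by both pieces. Hence φ is injective.
Because the two images are disjoint, no x < 4 has φ(x) = φ(4), so we compute φ⁻¹(−52): −52 lies in (−∞, −42], so solve −2x − 34 = −52: x = (−52 + 34)/(−2) = 9.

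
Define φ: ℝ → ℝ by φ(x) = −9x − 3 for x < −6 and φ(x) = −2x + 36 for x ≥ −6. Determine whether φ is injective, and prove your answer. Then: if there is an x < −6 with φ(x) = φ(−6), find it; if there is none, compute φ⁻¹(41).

-5/2

Both pieces are strictly decreasing (slopes −9 and −2), so each is injective on its own interval.
The left piece maps (−∞, −6) onto (51, ∞); the right piece maps [−6, ∞) onto (−∞, 48].
These images are disjoint, so no value is attained by both pieces. Thus φ is injective.
Because the two images are disjoint, no x < −6 has φ(x) = φ(−6), so we compute φ⁻¹(41): 41 lies in (−∞, 48], so solve −2x + 36 = 41: x = (41 − 36)/(−2) = −5/2.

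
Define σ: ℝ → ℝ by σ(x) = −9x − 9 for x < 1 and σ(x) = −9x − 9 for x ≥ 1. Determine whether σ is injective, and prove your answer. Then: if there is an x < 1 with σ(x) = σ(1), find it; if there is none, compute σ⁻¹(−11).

2/9

Both pieces are strictly decreasing (slopes −9 and −9), so each is injective on its own interval.
The left piece maps (−∞, 1) onto (−18, ∞); the right piece maps [1, ∞) onto (−∞, −18].
These images are disjoint, so no value is attained by both pieces. Hence σ is injective.
Because the two images are disjoint, no x < 1 has σ(x) = σ(1), so we compute σ⁻¹(−11): −11 lies in (−18, ∞), so solve −9x − 9 = −11: x = (−11 + 9)/(−9) = 2/9.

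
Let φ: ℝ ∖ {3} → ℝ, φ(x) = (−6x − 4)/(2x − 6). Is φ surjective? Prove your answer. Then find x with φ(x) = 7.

19/10

If φ(x) = −3, cross-multiplying gives 2(−6x − 4) = −6(2x − 6), which simplifies to −8 = 36 — false.  So −3 has no preimage and φ is not surjective.
Solving φ(x) = 7: cross-multiplying gives −6x − 4 = 7(2x − 6), which rearranges to −20x = −38, so x = 19/10.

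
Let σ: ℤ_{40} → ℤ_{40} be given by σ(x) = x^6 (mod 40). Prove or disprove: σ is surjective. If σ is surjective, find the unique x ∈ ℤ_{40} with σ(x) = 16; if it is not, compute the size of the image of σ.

σ(4): Repeated squaring mod 40: 4^1 ≡ 4, 4^2 ≡ 4² = 16, 4^4 ≡ 16² = 256 ≡ 16. Since 6 = 4 + 2, 4^6 ≡ 16·16: 16·16 = 256 ≡ 16. So 4^6 ≡ 16 (mod 40).
σ(6): Repeated squaring mod 40: 6^1 ≡ 6, 6^2 ≡ 6² = 36, 6^4 ≡ 36² = 1296 ≡ 16. Since 6 = 4 + 2, 6^6 ≡ 16·36: 16·36 = 576 ≡ 16. So 6^6 ≡ 16 (mod 40).
So σ(4) = σ(6) = 16 while 4 ≠ 6, therefore σ is not injective.
A non-injective map from the 40-element set ℤ_{40} to itself takes at most 39 distinct values, so it cannot be surjective. So σ is not surjective.
Since σ is not surjective, we determine |image(σ)|. Computing x^6 mod 40 for each x (by repeated squaring, reducing mod 40 at every step), the values σ(0), σ(1), …, σ(39) are: 0, 1, 24, 9, 16, 25, 16, 9, 24, 1, 0, 1, 24, 9, 16, 25, 16, 9, 24, 1, 0, 1, 24, 9, 16, 25, 16, 9, 24, 1, 0, 1, 24, 9, 16, 25, 16, 9, 24, 1.
The distinct values are {0, 1, 9, 16, 24, 25}; there are 6 of them.

6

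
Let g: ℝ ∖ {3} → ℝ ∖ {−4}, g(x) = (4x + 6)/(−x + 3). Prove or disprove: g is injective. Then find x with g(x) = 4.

3/4

Suppose g(u) = g(v). Cross-multiplying: (4u + 6)(−v + 3) = (4v + 6)(−u + 3).
Expanding both sides and cancelling the symmetric terms leaves 18·(u − v) = 0. Since 18 ≠ 0, u = v. Hence g is injective.
Solving g(x) = 4: cross-multiplying gives 4x + 6 = 4(−x + 3), which rearranges to 8x = 6, so x = 3/4.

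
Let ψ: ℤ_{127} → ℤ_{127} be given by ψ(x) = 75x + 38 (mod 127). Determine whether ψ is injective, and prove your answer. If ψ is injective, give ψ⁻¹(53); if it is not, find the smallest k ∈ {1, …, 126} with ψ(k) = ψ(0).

51

If ψ(u) = ψ(v), then 75u ≡ 75v (mod 127). Because gcd(75, 127) = 1, we may cancel 75 to get u ≡ v (mod 127).
So ψ is injective.
We now compute 75⁻¹ mod 127 explicitly. Euclid's algorithm: 127 = 1·75 + 52, 75 = 1·52 + 23, 52 = 2·23 + 6, 23 = 3·6 + 5, 6 = 1·5 + 1; back-substituting gives 1 = 105·75 − 62·127, so 75⁻¹ ≡ 105 (mod 127).
Since ψ is injective, we compute ψ⁻¹(53): solve 75x + 38 ≡ 53 (mod 127), i.e. 75x ≡ 15 (mod 127).
Multiplying by 75⁻¹ = 105 gives x ≡ 105·15 = 1575 = 12·127 + 51 ≡ 51 (mod 127).
Check: ψ(51) = 75·51 + 38 = 3863 = 30·127 + 53 ≡ 53 (mod 127).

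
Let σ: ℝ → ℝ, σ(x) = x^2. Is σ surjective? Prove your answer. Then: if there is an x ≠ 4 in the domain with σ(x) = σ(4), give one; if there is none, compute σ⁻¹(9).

-4

Since 2 is even, x^2 ≥ 0 for all x ∈ ℝ, so −1 ∈ ℝ has no preimage. Thus σ is not surjective.
For the follow-up, such an x exists: taking x = −4 ∈ ℝ gives σ(−4) = 16 = σ(4) with −4 ≠ 4.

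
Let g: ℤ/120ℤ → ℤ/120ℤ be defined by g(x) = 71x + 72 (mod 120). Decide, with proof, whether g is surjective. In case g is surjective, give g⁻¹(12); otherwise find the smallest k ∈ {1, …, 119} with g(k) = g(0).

60

Since gcd(71, 120) = 1, 71 is invertible modulo 120. Euclid's algorithm: 120 = 1·71 + 49, 71 = 1·49 + 22, 49 = 2·22 + 5, 22 = 4·5 + 2, 5 = 2·2 + 1; back-substituting gives 1 = 71·71 − 42·120, so 71⁻¹ ≡ 71 (mod 120).
Then y ↦ 71(y − 72) is a two-sided inverse to g, so every y ∈ ℤ/120ℤ has a preimage.
Thus g is surjective.
Since g is surjective, we find g⁻¹(12): we need 71x ≡ 12 − 72 ≡ 60 (mod 120). Using 71⁻¹ = 71: x ≡ 71·60 = 4260 = 35·120 + 60, so x = 60.
Check: g(60) = 71·60 + 72 = 4332 = 36·120 + 12 ≡ 12 (mod 120).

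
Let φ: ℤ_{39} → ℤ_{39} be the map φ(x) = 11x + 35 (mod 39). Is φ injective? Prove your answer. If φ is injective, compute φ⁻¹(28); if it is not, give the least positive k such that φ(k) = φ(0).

By definition, φ is injective when φ(u) = φ(v) forces u = v.
If φ(u) = φ(v), then 11u ≡ 11v (mod 39). Because gcd(11, 39) = 1, we may cancel 11 to get u ≡ v (mod 39).
Hence φ is injective.
We now compute 11⁻¹ mod 39 explicitly. Euclid's algorithm: 39 = 3·11 + 6, 11 = 1·6 + 5, 6 = 1·5 + 1; back-substituting gives 1 = 32·11 − 9·39, so 11⁻¹ ≡ 32 (mod 39).
Since φ is injective, we compute φ⁻¹(28): solve 11x + 35 ≡ 28 (mod 39), i.e. 11x ≡ 32 (mod 39).
Multiplying by 11⁻¹ = 32 gives x ≡ 32·32 = 1024 = 26·39 + 10 ≡ 10 (mod 39).
Check: φ(10) = 11·10 + 35 = 145 = 3·39 + 28 ≡ 28 (mod 39).

10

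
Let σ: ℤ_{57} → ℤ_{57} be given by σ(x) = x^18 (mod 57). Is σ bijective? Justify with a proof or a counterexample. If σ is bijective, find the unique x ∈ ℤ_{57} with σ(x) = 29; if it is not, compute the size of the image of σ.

σ(1) = 1^18 = 1.
σ(2): Repeated squaring mod 57: 2^1 ≡ 2, 2^2 ≡ 2² = 4, 2^4 ≡ 4² = 16, 2^8 ≡ 16² = 256 ≡ 28, 2^16 ≡ 28² = 784 ≡ 43. Since 18 = 16 + 2, 2^18 ≡ 43·4: 43·4 = 172 ≡ 1. So 2^18 ≡ 1 (mod 57).
So σ(1) = σ(2) = 1 while 1 ≠ 2, so σ is not injective, hence not bijective.
Since σ is not bijective, we determine |image(σ)|. Computing x^18 mod 57 for each x (by repeated squaring, reducing mod 57 at every step), the values σ(0), σ(1), …, σ(56) are: 0, 1, 1, 39, 1, 1, 39, 1, 1, 39, 1, 1, 39, 1, 1, 39, 1, 1, 39, 19, 1, 39, 1, 1, 39, 1, 1, 39, 1, 1, 39, 1, 1, 39, 1, 1, 39, 1, 19, 39, 1, 1, 39, 1, 1, 39, 1, 1, 39, 1, 1, 39, 1, 1, 39, 1, 1.
The distinct values are {0, 1, 19, 39}; there are 4 of them.

4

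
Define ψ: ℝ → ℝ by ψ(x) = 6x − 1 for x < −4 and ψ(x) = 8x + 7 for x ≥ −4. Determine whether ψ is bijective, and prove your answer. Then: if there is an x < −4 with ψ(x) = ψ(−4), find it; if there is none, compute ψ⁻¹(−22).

-29/8

Both pieces are strictly increasing (slopes 6 and 8), so each is injective on its own interval.
The left piece maps (−∞, −4) onto (−∞, −25); the right piece maps [−4, ∞) onto [−25, ∞).
Since −25 = −25, the images partition ℝ: ψ is injective and surjective, hence bijective.
Because the two images are disjoint, no x < −4 has ψ(x) = ψ(−4), so we compute ψ⁻¹(−22): −22 lies in [−25, ∞), so solve 8x + 7 = −22: x = (−22 − 7)/8 = −29/8.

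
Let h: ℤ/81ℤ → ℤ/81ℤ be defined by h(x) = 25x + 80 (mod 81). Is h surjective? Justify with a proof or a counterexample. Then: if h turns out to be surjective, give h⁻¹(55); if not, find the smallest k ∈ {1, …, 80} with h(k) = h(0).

80

Since gcd(25, 81) = 1, 25 is invertible modulo 81. Euclid's algorithm: 81 = 3·25 + 6, 25 = 4·6 + 1; back-substituting gives 1 = 13·25 − 4·81, so 25⁻¹ ≡ 13 (mod 81).
Then y ↦ 13(y − 80) is a two-sided inverse to h, so every y ∈ ℤ/81ℤ has a preimage.
Hence h is surjective.
Since h is surjective, we compute h⁻¹(55): solve 25x + 80 ≡ 55 (mod 81), i.e. 25x ≡ 56 (mod 81).
Multiplying by 25⁻¹ = 13 gives x ≡ 13·56 = 728 = 8·81 + 80 ≡ 80 (mod 81).
Check: h(80) = 25·80 + 80 = 2080 = 25·81 + 55 ≡ 55 (mod 81).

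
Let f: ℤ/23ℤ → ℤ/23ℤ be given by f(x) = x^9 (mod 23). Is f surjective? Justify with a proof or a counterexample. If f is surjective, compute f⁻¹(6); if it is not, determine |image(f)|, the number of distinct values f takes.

2

Since 23 is prime, the nonzero elements of ℤ/23ℤ form a cyclic group of order 22.
As gcd(9, 22) = 1, raising to the 9th power is a bijection on this group: if x_1^9 ≡ x_2^9 then (x_1x_2^{−1})^9 = 1, and the only element of order dividing gcd(9, 22) = 1 is 1, so x_1 = x_2.
With f(0) = 0 this makes f injective on all of ℤ/23ℤ, hence bijective (finite equal-size domain and codomain). In particular f is surjective.
Since f is surjective, we find the preimage of 6. The inverse of x ↦ x^9 on (ℤ/23ℤ)^× is x ↦ x^5, because 9·5 = 45 = 2·22 + 1 ≡ 1 (mod 22) and x^{22} = 1 for x ≠ 0 (Fermat). So f⁻¹(6) = 6^5 mod 23.
Repeated squaring mod 23: 6^1 ≡ 6, 6^2 ≡ 6² = 36 ≡ 13, 6^4 ≡ 13² = 169 ≡ 8. Since 5 = 4 + 1, 6^5 ≡ 8·6: 8·6 = 48 ≡ 2. So 6^5 ≡ 2 (mod 23).
Hence f⁻¹(6) = 2.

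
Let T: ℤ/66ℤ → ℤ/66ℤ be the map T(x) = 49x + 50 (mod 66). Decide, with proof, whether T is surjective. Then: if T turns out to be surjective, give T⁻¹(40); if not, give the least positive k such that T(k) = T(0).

20

Recall: T is surjective if every y in the codomain equals T(x) for some x in the domain.
Since gcd(49, 66) = 1, 49 is invertible modulo 66. Euclid's algorithm: 66 = 1·49 + 17, 49 = 2·17 + 15, 17 = 1·15 + 2, 15 = 7·2 + 1; back-substituting gives 1 = 31·49 − 23·66, so 49⁻¹ ≡ 31 (mod 66).
Then y ↦ 31(y − 50) is a two-sided inverse to T, so every y ∈ ℤ/66ℤ has a preimage.
Therefore T is surjective.
Since T is surjective, we compute T⁻¹(40): solve 49x + 50 ≡ 40 (mod 66), i.e. 49x ≡ 56 (mod 66).
Multiplying by 49⁻¹ = 31 gives x ≡ 31·56 = 1736 = 26·66 + 20 ≡ 20 (mod 66).
Check: T(20) = 49·20 + 50 = 1030 = 15·66 + 40 ≡ 40 (mod 66).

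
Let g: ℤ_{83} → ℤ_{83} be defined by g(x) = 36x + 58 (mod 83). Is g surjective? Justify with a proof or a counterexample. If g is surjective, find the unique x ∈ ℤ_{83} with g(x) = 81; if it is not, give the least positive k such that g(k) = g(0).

Since gcd(36, 83) = 1, 36 is invertible modulo 83. Euclid's algorithm: 83 = 2·36 + 11, 36 = 3·11 + 3, 11 = 3·3 + 2, 3 = 1·2 + 1; back-substituting gives 1 = 30·36 − 13·83, so 36⁻¹ ≡ 30 (mod 83).
For any y ∈ ℤ_{83}, x = 30(y − 58) mod 83 satisfies g(x) = 36·30(y − 58) + 58 ≡ y (since 36·30 ≡ 1 mod 83). So every y has a preimage.
Hence g is surjective.
Since g is surjective, we find g⁻¹(81): we need 36x ≡ 81 − 58 ≡ 23 (mod 83). Using 36⁻¹ = 30: x ≡ 30·23 = 690 = 8·83 + 26, so x = 26.
Check: g(26) = 36·26 + 58 = 994 = 11·83 + 81 ≡ 81 (mod 83).

26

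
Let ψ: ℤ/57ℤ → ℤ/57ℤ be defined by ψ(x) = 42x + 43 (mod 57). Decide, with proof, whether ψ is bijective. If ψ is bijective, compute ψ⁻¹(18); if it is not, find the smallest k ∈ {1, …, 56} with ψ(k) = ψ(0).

We have gcd(42, 57) = 3 > 1. Taking x_1 = 0 and x_2 = 19: ψ(0) = 43 and ψ(19) = 42·19 + 43 = 841 ≡ 43 (mod 57).
So ψ(0) = ψ(19) while 0 ≠ 19, so ψ is not injective, hence not bijective.
Since ψ is not bijective, we find the least positive k with ψ(k) = ψ(0): this means 42k ≡ 0 (mod 57), i.e. 57 ∣ 42k. Since gcd(42, 57) = 3, dividing through by 3 this holds exactly when 19 ∣ 14k, and as gcd(14, 19) = 1, exactly when 19 ∣ k.
The smallest positive such k is 19.

19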